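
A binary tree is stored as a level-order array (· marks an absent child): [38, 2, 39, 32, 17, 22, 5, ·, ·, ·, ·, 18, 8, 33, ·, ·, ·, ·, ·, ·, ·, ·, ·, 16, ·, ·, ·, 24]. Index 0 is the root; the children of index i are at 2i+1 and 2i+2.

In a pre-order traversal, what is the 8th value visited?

16

Pre-order visits the node, then its left subtree, then its right subtree.
Visit 38.
At 38: go left to 2.
  Visit 2.
  At 2: go left to 32.
    32 is a leaf — visit 32.
  At 2: go right to 17.
    17 is a leaf — visit 17.
At 38: go right to 39.
  Visit 39.
  At 39: go left to 22.
    Visit 22.
    At 22: go left to 18.
      Visit 18.
      At 18: go left to 16.
        16 is a leaf — visit 16.
      At 18: no right child.
    At 22: go right to 8.
      8 is a leaf — visit 8.
  At 39: go right to 5.
    Visit 5.
    At 5: go left to 33.
      Visit 33.
      At 33: go left to 24.
        24 is a leaf — visit 24.
      At 33: no right child.
    At 5: no right child.
Full pre-order sequence: 38, 2, 32, 17, 39, 22, 18, 16, 8, 5, 33, 24.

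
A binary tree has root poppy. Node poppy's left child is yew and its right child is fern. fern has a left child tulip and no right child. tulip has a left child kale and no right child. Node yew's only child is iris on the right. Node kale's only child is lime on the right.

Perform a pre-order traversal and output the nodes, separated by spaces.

Pre-order visits the node, then its left subtree, then its right subtree.
Visit poppy.
At poppy: go left to yew.
  Visit yew.
  At yew: no left child.
  At yew: go right to iris.
    iris is a leaf — visit iris.
At poppy: go right to fern.
  Visit fern.
  At fern: go left to tulip.
    Visit tulip.
    At tulip: go left to kale.
      Visit kale.
      At kale: no left child.
      At kale: go right to lime.
        lime is a leaf — visit lime.
    At tulip: no right child.
  At fern: no right child.

poppy yew iris fern tulip kale lime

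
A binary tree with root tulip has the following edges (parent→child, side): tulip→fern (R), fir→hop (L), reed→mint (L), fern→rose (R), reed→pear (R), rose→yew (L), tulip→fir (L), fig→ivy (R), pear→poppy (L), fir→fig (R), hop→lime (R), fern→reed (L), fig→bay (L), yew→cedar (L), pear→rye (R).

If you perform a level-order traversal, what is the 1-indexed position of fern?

Level-order visits nodes level by level from the root, left to right within each level.
Level 0: tulip
Level 1: fir, fern
Level 2: hop, fig, reed, rose
Level 3: lime, bay, ivy, mint, pear, yew
Level 4: poppy, rye, cedar
Full level-order sequence: tulip, fir, fern, hop, fig, reed, rose, lime, bay, ivy, mint, pear, yew, poppy, rye, cedar.

3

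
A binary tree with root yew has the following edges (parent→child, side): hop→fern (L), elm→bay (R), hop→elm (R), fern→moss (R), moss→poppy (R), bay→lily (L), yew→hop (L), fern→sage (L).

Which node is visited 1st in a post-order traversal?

sage

Post-order visits the left subtree, then the right subtree, then the node.
At yew: go left to hop.
  At hop: go left to fern.
    At fern: go left to sage.
      sage is a leaf — visit sage.
    At fern: go right to moss.
      At moss: no left child.
      At moss: go right to poppy.
        poppy is a leaf — visit poppy.
      Visit moss.
    Visit fern.
  At hop: go right to elm.
    At elm: no left child.
    At elm: go right to bay.
      At bay: go left to lily.
        lily is a leaf — visit lily.
      At bay: no right child.
      Visit bay.
    Visit elm.
  Visit hop.
At yew: no right child.
Visit yew.
Full post-order sequence: sage, poppy, moss, fern, lily, bay, elm, hop, yew.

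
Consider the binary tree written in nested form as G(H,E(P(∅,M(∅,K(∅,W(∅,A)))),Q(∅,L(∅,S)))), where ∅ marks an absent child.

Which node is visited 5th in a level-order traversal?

Q

Level-order visits nodes level by level from the root, left to right within each level.
Level 0: G
Level 1: H, E
Level 2: P, Q
Level 3: M, L
Level 4: K, S
Level 5: W
Level 6: A
Full level-order sequence: G, H, E, P, Q, M, L, K, S, W, A.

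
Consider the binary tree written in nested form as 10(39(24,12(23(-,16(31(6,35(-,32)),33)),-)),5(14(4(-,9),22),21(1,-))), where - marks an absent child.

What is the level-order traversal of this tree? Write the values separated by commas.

Level-order visits nodes level by level from the root, left to right within each level.
Level 0: 10
Level 1: 39, 5
Level 2: 24, 12, 14, 21
Level 3: 23, 4, 22, 1
Level 4: 16, 9
Level 5: 31, 33
Level 6: 6, 35
Level 7: 32

10, 39, 5, 24, 12, 14, 21, 23, 4, 22, 1, 16, 9, 31, 33, 6, 35, 32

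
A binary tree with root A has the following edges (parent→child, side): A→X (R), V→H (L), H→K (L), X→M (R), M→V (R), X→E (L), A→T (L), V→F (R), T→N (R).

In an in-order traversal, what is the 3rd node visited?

In-order visits the left subtree, then the node, then the right subtree.
At A: go left to T.
  At T: no left child.
  Visit T.
  At T: go right to N.
    N is a leaf — visit N.
Visit A.
At A: go right to X.
  At X: go left to E.
    E is a leaf — visit E.
  Visit X.
  At X: go right to M.
    At M: no left child.
    Visit M.
    At M: go right to V.
      At V: go left to H.
        At H: go left to K.
          K is a leaf — visit K.
        Visit H.
        At H: no right child.
      Visit V.
      At V: go right to F.
        F is a leaf — visit F.
Full in-order sequence: T, N, A, E, X, M, K, H, V, F.

A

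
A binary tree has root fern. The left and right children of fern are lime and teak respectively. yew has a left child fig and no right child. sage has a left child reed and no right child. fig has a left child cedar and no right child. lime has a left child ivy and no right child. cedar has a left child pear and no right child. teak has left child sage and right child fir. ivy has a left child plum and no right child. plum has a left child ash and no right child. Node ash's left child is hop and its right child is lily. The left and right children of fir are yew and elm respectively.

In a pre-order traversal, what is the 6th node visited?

Pre-order visits the node, then its left subtree, then its right subtree.
Visit fern.
At fern: go left to lime.
  Visit lime.
  At lime: go left to ivy.
    Visit ivy.
    At ivy: go left to plum.
      Visit plum.
      At plum: go left to ash.
        Visit ash.
        At ash: go left to hop.
          hop is a leaf — visit hop.
        At ash: go right to lily.
          lily is a leaf — visit lily.
      At plum: no right child.
    At ivy: no right child.
  At lime: no right child.
At fern: go right to teak.
  Visit teak.
  At teak: go left to sage.
    Visit sage.
    At sage: go left to reed.
      reed is a leaf — visit reed.
    At sage: no right child.
  At teak: go right to fir.
    Visit fir.
    At fir: go left to yew.
      Visit yew.
      At yew: go left to fig.
        Visit fig.
        At fig: go left to cedar.
          Visit cedar.
          At cedar: go left to pear.
            pear is a leaf — visit pear.
          At cedar: no right child.
        At fig: no right child.
      At yew: no right child.
    At fir: go right to elm.
      elm is a leaf — visit elm.
Full pre-order sequence: fern, lime, ivy, plum, ash, hop, lily, teak, sage, reed, fir, yew, fig, cedar, pear, elm.

hop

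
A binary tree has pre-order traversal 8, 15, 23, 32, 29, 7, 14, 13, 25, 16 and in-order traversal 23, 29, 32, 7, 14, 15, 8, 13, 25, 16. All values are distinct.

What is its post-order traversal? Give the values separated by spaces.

The first element of pre-order is the root; it splits in-order into left and right subtrees.
Root 8: left subtree has 6 nodes {23, 29, 32, 7, 14, 15}, right has 3 {13, 25, 16}.
  Root 15: left subtree has 5 nodes {23, 29, 32, 7, 14}, right has 0 { }.
    Root 23: left subtree has 0 nodes { }, right has 4 {29, 32, 7, 14}.
      Root 32: left subtree has 1 node {29}, right has 2 {7, 14}.
        Root 7: left subtree has 0 nodes { }, right has 1 {14}.
  Root 13: left subtree has 0 nodes { }, right has 2 {25, 16}.
    Root 25: left subtree has 0 nodes { }, right has 1 {16}.

29 14 7 32 23 15 16 25 13 8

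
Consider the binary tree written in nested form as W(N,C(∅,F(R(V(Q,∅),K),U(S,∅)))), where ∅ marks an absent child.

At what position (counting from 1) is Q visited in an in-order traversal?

4

In-order visits the left subtree, then the node, then the right subtree.
At W: go left to N.
  N is a leaf — visit N.
Visit W.
At W: go right to C.
  At C: no left child.
  Visit C.
  At C: go right to F.
    At F: go left to R.
      At R: go left to V.
        At V: go left to Q.
          Q is a leaf — visit Q.
        Visit V.
        At V: no right child.
      Visit R.
      At R: go right to K.
        K is a leaf — visit K.
    Visit F.
    At F: go right to U.
      At U: go left to S.
        S is a leaf — visit S.
      Visit U.
      At U: no right child.
Full in-order sequence: N, W, C, Q, V, R, K, F, S, U.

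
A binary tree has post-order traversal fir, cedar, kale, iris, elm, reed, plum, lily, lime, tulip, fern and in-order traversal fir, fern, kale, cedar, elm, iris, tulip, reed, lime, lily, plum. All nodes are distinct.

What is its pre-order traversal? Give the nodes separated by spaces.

The last element of post-order is the root; it splits in-order into left and right subtrees.
Root fern: left subtree has 1 node {fir}, right has 9 {kale, cedar, elm, iris, tulip, reed, lime, lily, plum}.
  Root tulip: left subtree has 4 nodes {kale, cedar, elm, iris}, right has 4 {reed, lime, lily, plum}.
    Root elm: left subtree has 2 nodes {kale, cedar}, right has 1 {iris}.
      Root kale: left subtree has 0 nodes { }, right has 1 {cedar}.
    Root lime: left subtree has 1 node {reed}, right has 2 {lily, plum}.
      Root lily: left subtree has 0 nodes { }, right has 1 {plum}.

fern fir tulip elm kale cedar iris lime reed lily plum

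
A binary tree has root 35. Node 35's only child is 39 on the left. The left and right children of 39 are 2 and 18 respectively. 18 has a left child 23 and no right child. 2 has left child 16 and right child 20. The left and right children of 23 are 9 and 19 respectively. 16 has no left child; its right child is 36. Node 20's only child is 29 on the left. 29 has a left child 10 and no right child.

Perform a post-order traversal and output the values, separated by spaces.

36 16 10 29 20 2 9 19 23 18 39 35

Post-order visits the left subtree, then the right subtree, then the node.
At 35: go left to 39.
  At 39: go left to 2.
    At 2: go left to 16.
      At 16: no left child.
      At 16: go right to 36.
        36 is a leaf — visit 36.
      Visit 16.
    At 2: go right to 20.
      At 20: go left to 29.
        At 29: go left to 10.
          10 is a leaf — visit 10.
        At 29: no right child.
        Visit 29.
      At 20: no right child.
      Visit 20.
    Visit 2.
  At 39: go right to 18.
    At 18: go left to 23.
      At 23: go left to 9.
        9 is a leaf — visit 9.
      At 23: go right to 19.
        19 is a leaf — visit 19.
      Visit 23.
    At 18: no right child.
    Visit 18.
  Visit 39.
At 35: no right child.
Visit 35.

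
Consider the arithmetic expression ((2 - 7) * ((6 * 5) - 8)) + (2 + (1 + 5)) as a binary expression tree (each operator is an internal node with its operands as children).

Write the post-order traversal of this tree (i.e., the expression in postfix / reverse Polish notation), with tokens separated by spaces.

2 7 - 6 5 * 8 - * 2 1 5 + + +

Post-order on an expression tree gives postfix notation: for each operator, emit left operand, right operand, then the operator.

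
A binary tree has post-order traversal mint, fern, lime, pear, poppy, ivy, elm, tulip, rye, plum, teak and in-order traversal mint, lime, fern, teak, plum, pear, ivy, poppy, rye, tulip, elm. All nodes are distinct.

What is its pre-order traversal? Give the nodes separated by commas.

The last element of post-order is the root; it splits in-order into left and right subtrees.
Root teak: left subtree has 3 nodes {mint, lime, fern}, right has 7 {plum, pear, ivy, poppy, rye, tulip, elm}.
  Root lime: left subtree has 1 node {mint}, right has 1 {fern}.
  Root plum: left subtree has 0 nodes { }, right has 6 {pear, ivy, poppy, rye, tulip, elm}.
    Root rye: left subtree has 3 nodes {pear, ivy, poppy}, right has 2 {tulip, elm}.
      Root ivy: left subtree has 1 node {pear}, right has 1 {poppy}.
      Root tulip: left subtree has 0 nodes { }, right has 1 {elm}.

teak, lime, mint, fern, plum, rye, ivy, pear, poppy, tulip, elm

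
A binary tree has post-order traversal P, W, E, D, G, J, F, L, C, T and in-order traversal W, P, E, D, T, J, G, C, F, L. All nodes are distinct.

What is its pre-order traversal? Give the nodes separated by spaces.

T D E W P C J G L F

The last element of post-order is the root; it splits in-order into left and right subtrees.
Root T: left subtree has 4 nodes {W, P, E, D}, right has 5 {J, G, C, F, L}.
  Root D: left subtree has 3 nodes {W, P, E}, right has 0 { }.
    Root E: left subtree has 2 nodes {W, P}, right has 0 { }.
      Root W: left subtree has 0 nodes { }, right has 1 {P}.
  Root C: left subtree has 2 nodes {J, G}, right has 2 {F, L}.
    Root J: left subtree has 0 nodes { }, right has 1 {G}.
    Root L: left subtree has 1 node {F}, right has 0 { }.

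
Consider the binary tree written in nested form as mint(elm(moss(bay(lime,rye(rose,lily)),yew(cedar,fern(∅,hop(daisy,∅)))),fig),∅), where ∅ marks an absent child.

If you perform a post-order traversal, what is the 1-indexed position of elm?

Post-order visits the left subtree, then the right subtree, then the node.
At mint: go left to elm.
  At elm: go left to moss.
    At moss: go left to bay.
      At bay: go left to lime.
        lime is a leaf — visit lime.
      At bay: go right to rye.
        At rye: go left to rose.
          rose is a leaf — visit rose.
        At rye: go right to lily.
          lily is a leaf — visit lily.
        Visit rye.
      Visit bay.
    At moss: go right to yew.
      At yew: go left to cedar.
        cedar is a leaf — visit cedar.
      At yew: go right to fern.
        At fern: no left child.
        At fern: go right to hop.
          At hop: go left to daisy.
            daisy is a leaf — visit daisy.
          At hop: no right child.
          Visit hop.
        Visit fern.
      Visit yew.
    Visit moss.
  At elm: go right to fig.
    fig is a leaf — visit fig.
  Visit elm.
At mint: no right child.
Visit mint.
Full post-order sequence: lime, rose, lily, rye, bay, cedar, daisy, hop, fern, yew, moss, fig, elm, mint.

13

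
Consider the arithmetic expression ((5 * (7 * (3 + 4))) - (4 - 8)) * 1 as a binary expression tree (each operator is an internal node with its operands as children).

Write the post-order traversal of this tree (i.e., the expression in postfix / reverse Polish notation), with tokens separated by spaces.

Post-order on an expression tree gives postfix notation: for each operator, emit left operand, right operand, then the operator.

5 7 3 4 + * * 4 8 - - 1 *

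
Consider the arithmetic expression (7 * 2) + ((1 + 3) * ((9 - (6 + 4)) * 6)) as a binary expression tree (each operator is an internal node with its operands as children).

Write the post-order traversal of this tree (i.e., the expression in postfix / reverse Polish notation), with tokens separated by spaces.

Post-order on an expression tree gives postfix notation: for each operator, emit left operand, right operand, then the operator.

7 2 * 1 3 + 9 6 4 + - 6 * * +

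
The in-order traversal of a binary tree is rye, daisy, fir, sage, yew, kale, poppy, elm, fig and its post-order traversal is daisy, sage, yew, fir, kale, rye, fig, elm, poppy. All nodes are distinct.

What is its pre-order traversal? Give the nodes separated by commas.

The last element of post-order is the root; it splits in-order into left and right subtrees.
Root poppy: left subtree has 6 nodes {rye, daisy, fir, sage, yew, kale}, right has 2 {elm, fig}.
  Root rye: left subtree has 0 nodes { }, right has 5 {daisy, fir, sage, yew, kale}.
    Root kale: left subtree has 4 nodes {daisy, fir, sage, yew}, right has 0 { }.
      Root fir: left subtree has 1 node {daisy}, right has 2 {sage, yew}.
        Root yew: left subtree has 1 node {sage}, right has 0 { }.
  Root elm: left subtree has 0 nodes { }, right has 1 {fig}.

poppy, rye, kale, fir, daisy, yew, sage, elm, fig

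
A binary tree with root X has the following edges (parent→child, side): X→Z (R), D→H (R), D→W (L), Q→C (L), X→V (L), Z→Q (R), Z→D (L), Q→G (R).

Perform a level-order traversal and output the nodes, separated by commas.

Level-order visits nodes level by level from the root, left to right within each level.
Level 0: X
Level 1: V, Z
Level 2: D, Q
Level 3: W, H, C, G

X, V, Z, D, Q, W, H, C, G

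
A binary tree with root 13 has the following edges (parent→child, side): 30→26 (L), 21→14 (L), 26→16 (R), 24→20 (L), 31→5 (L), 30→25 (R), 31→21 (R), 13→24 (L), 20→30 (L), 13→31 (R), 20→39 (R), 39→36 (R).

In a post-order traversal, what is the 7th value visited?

Post-order visits the left subtree, then the right subtree, then the node.
At 13: go left to 24.
  At 24: go left to 20.
    At 20: go left to 30.
      At 30: go left to 26.
        At 26: no left child.
        At 26: go right to 16.
          16 is a leaf — visit 16.
        Visit 26.
      At 30: go right to 25.
        25 is a leaf — visit 25.
      Visit 30.
    At 20: go right to 39.
      At 39: no left child.
      At 39: go right to 36.
        36 is a leaf — visit 36.
      Visit 39.
    Visit 20.
  At 24: no right child.
  Visit 24.
At 13: go right to 31.
  At 31: go left to 5.
    5 is a leaf — visit 5.
  At 31: go right to 21.
    At 21: go left to 14.
      14 is a leaf — visit 14.
    At 21: no right child.
    Visit 21.
  Visit 31.
Visit 13.
Full post-order sequence: 16, 26, 25, 30, 36, 39, 20, 24, 5, 14, 21, 31, 13.

20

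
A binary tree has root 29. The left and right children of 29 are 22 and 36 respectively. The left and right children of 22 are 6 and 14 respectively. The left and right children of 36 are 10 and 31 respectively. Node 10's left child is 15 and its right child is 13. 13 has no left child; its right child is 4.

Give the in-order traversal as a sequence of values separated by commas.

6, 22, 14, 29, 15, 10, 13, 4, 36, 31

In-order visits the left subtree, then the node, then the right subtree.
At 29: go left to 22.
  At 22: go left to 6.
    6 is a leaf — visit 6.
  Visit 22.
  At 22: go right to 14.
    14 is a leaf — visit 14.
Visit 29.
At 29: go right to 36.
  At 36: go left to 10.
    At 10: go left to 15.
      15 is a leaf — visit 15.
    Visit 10.
    At 10: go right to 13.
      At 13: no left child.
      Visit 13.
      At 13: go right to 4.
        4 is a leaf — visit 4.
  Visit 36.
  At 36: go right to 31.
    31 is a leaf — visit 31.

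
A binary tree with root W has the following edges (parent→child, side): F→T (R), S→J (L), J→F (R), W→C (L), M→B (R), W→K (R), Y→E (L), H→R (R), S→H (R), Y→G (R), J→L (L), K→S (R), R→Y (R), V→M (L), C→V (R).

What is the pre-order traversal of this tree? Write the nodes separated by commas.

Pre-order visits the node, then its left subtree, then its right subtree.
Visit W.
At W: go left to C.
  Visit C.
  At C: no left child.
  At C: go right to V.
    Visit V.
    At V: go left to M.
      Visit M.
      At M: no left child.
      At M: go right to B.
        B is a leaf — visit B.
    At V: no right child.
At W: go right to K.
  Visit K.
  At K: no left child.
  At K: go right to S.
    Visit S.
    At S: go left to J.
      Visit J.
      At J: go left to L.
        L is a leaf — visit L.
      At J: go right to F.
        Visit F.
        At F: no left child.
        At F: go right to T.
          T is a leaf — visit T.
    At S: go right to H.
      Visit H.
      At H: no left child.
      At H: go right to R.
        Visit R.
        At R: no left child.
        At R: go right to Y.
          Visit Y.
          At Y: go left to E.
            E is a leaf — visit E.
          At Y: go right to G.
            G is a leaf — visit G.

W, C, V, M, B, K, S, J, L, F, T, H, R, Y, E, G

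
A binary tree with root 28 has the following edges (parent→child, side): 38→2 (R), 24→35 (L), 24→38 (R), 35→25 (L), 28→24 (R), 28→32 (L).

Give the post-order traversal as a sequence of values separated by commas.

32, 25, 35, 2, 38, 24, 28

Post-order visits the left subtree, then the right subtree, then the node.
At 28: go left to 32.
  32 is a leaf — visit 32.
At 28: go right to 24.
  At 24: go left to 35.
    At 35: go left to 25.
      25 is a leaf — visit 25.
    At 35: no right child.
    Visit 35.
  At 24: go right to 38.
    At 38: no left child.
    At 38: go right to 2.
      2 is a leaf — visit 2.
    Visit 38.
  Visit 24.
Visit 28.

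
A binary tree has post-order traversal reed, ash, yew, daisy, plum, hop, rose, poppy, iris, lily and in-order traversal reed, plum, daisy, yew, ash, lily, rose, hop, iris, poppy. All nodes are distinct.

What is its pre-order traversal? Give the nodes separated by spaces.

lily plum reed daisy yew ash iris rose hop poppy

The last element of post-order is the root; it splits in-order into left and right subtrees.
Root lily: left subtree has 5 nodes {reed, plum, daisy, yew, ash}, right has 4 {rose, hop, iris, poppy}.
  Root plum: left subtree has 1 node {reed}, right has 3 {daisy, yew, ash}.
    Root daisy: left subtree has 0 nodes { }, right has 2 {yew, ash}.
      Root yew: left subtree has 0 nodes { }, right has 1 {ash}.
  Root iris: left subtree has 2 nodes {rose, hop}, right has 1 {poppy}.
    Root rose: left subtree has 0 nodes { }, right has 1 {hop}.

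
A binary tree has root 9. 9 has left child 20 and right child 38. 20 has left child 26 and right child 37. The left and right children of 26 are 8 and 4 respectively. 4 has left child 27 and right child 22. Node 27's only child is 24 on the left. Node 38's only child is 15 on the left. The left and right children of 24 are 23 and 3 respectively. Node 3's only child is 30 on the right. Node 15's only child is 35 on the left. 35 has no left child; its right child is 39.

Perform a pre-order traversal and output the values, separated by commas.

9, 20, 26, 8, 4, 27, 24, 23, 3, 30, 22, 37, 38, 15, 35, 39

Pre-order visits the node, then its left subtree, then its right subtree.
Visit 9.
At 9: go left to 20.
  Visit 20.
  At 20: go left to 26.
    Visit 26.
    At 26: go left to 8.
      8 is a leaf — visit 8.
    At 26: go right to 4.
      Visit 4.
      At 4: go left to 27.
        Visit 27.
        At 27: go left to 24.
          Visit 24.
          At 24: go left to 23.
            23 is a leaf — visit 23.
          At 24: go right to 3.
            Visit 3.
            At 3: no left child.
            At 3: go right to 30.
              30 is a leaf — visit 30.
        At 27: no right child.
      At 4: go right to 22.
        22 is a leaf — visit 22.
  At 20: go right to 37.
    37 is a leaf — visit 37.
At 9: go right to 38.
  Visit 38.
  At 38: go left to 15.
    Visit 15.
    At 15: go left to 35.
      Visit 35.
      At 35: no left child.
      At 35: go right to 39.
        39 is a leaf — visit 39.
    At 15: no right child.
  At 38: no right child.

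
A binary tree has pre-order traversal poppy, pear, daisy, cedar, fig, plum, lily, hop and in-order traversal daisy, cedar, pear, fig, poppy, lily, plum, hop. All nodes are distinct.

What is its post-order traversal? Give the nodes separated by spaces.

The first element of pre-order is the root; it splits in-order into left and right subtrees.
Root poppy: left subtree has 4 nodes {daisy, cedar, pear, fig}, right has 3 {lily, plum, hop}.
  Root pear: left subtree has 2 nodes {daisy, cedar}, right has 1 {fig}.
    Root daisy: left subtree has 0 nodes { }, right has 1 {cedar}.
  Root plum: left subtree has 1 node {lily}, right has 1 {hop}.

cedar daisy fig pear lily hop plum poppy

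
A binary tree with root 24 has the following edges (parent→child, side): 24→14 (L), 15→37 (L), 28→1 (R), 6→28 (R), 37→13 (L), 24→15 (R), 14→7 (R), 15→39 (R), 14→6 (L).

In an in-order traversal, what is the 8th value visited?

In-order visits the left subtree, then the node, then the right subtree.
At 24: go left to 14.
  At 14: go left to 6.
    At 6: no left child.
    Visit 6.
    At 6: go right to 28.
      At 28: no left child.
      Visit 28.
      At 28: go right to 1.
        1 is a leaf — visit 1.
  Visit 14.
  At 14: go right to 7.
    7 is a leaf — visit 7.
Visit 24.
At 24: go right to 15.
  At 15: go left to 37.
    At 37: go left to 13.
      13 is a leaf — visit 13.
    Visit 37.
    At 37: no right child.
  Visit 15.
  At 15: go right to 39.
    39 is a leaf — visit 39.
Full in-order sequence: 6, 28, 1, 14, 7, 24, 13, 37, 15, 39.

37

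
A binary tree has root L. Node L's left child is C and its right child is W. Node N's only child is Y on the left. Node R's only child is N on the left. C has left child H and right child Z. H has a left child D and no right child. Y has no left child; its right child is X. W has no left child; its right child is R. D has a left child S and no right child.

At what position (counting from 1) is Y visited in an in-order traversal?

8

In-order visits the left subtree, then the node, then the right subtree.
At L: go left to C.
  At C: go left to H.
    At H: go left to D.
      At D: go left to S.
        S is a leaf — visit S.
      Visit D.
      At D: no right child.
    Visit H.
    At H: no right child.
  Visit C.
  At C: go right to Z.
    Z is a leaf — visit Z.
Visit L.
At L: go right to W.
  At W: no left child.
  Visit W.
  At W: go right to R.
    At R: go left to N.
      At N: go left to Y.
        At Y: no left child.
        Visit Y.
        At Y: go right to X.
          X is a leaf — visit X.
      Visit N.
      At N: no right child.
    Visit R.
    At R: no right child.
Full in-order sequence: S, D, H, C, Z, L, W, Y, X, N, R.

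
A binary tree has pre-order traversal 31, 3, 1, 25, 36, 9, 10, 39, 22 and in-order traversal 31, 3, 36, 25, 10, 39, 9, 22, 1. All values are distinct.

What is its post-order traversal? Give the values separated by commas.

36, 39, 10, 22, 9, 25, 1, 3, 31

The first element of pre-order is the root; it splits in-order into left and right subtrees.
Root 31: left subtree has 0 nodes { }, right has 8 {3, 36, 25, 10, 39, 9, 22, 1}.
  Root 3: left subtree has 0 nodes { }, right has 7 {36, 25, 10, 39, 9, 22, 1}.
    Root 1: left subtree has 6 nodes {36, 25, 10, 39, 9, 22}, right has 0 { }.
      Root 25: left subtree has 1 node {36}, right has 4 {10, 39, 9, 22}.
        Root 9: left subtree has 2 nodes {10, 39}, right has 1 {22}.
          Root 10: left subtree has 0 nodes { }, right has 1 {39}.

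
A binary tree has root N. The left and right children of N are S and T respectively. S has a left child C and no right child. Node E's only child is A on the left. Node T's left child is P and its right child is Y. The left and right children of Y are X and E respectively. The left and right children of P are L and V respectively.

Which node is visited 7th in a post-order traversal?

A

Post-order visits the left subtree, then the right subtree, then the node.
At N: go left to S.
  At S: go left to C.
    C is a leaf — visit C.
  At S: no right child.
  Visit S.
At N: go right to T.
  At T: go left to P.
    At P: go left to L.
      L is a leaf — visit L.
    At P: go right to V.
      V is a leaf — visit V.
    Visit P.
  At T: go right to Y.
    At Y: go left to X.
      X is a leaf — visit X.
    At Y: go right to E.
      At E: go left to A.
        A is a leaf — visit A.
      At E: no right child.
      Visit E.
    Visit Y.
  Visit T.
Visit N.
Full post-order sequence: C, S, L, V, P, X, A, E, Y, T, N.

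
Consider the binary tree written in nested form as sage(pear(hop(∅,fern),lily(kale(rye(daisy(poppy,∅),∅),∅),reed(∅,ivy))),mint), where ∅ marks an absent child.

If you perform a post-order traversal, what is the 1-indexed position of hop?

Post-order visits the left subtree, then the right subtree, then the node.
At sage: go left to pear.
  At pear: go left to hop.
    At hop: no left child.
    At hop: go right to fern.
      fern is a leaf — visit fern.
    Visit hop.
  At pear: go right to lily.
    At lily: go left to kale.
      At kale: go left to rye.
        At rye: go left to daisy.
          At daisy: go left to poppy.
            poppy is a leaf — visit poppy.
          At daisy: no right child.
          Visit daisy.
        At rye: no right child.
        Visit rye.
      At kale: no right child.
      Visit kale.
    At lily: go right to reed.
      At reed: no left child.
      At reed: go right to ivy.
        ivy is a leaf — visit ivy.
      Visit reed.
    Visit lily.
  Visit pear.
At sage: go right to mint.
  mint is a leaf — visit mint.
Visit sage.
Full post-order sequence: fern, hop, poppy, daisy, rye, kale, ivy, reed, lily, pear, mint, sage.

2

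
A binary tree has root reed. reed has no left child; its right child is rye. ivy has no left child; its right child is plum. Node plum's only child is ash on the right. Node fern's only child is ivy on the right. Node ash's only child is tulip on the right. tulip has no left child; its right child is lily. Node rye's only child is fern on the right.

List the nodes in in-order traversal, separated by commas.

reed, rye, fern, ivy, plum, ash, tulip, lily

In-order visits the left subtree, then the node, then the right subtree.
At reed: no left child.
Visit reed.
At reed: go right to rye.
  At rye: no left child.
  Visit rye.
  At rye: go right to fern.
    At fern: no left child.
    Visit fern.
    At fern: go right to ivy.
      At ivy: no left child.
      Visit ivy.
      At ivy: go right to plum.
        At plum: no left child.
        Visit plum.
        At plum: go right to ash.
          At ash: no left child.
          Visit ash.
          At ash: go right to tulip.
            At tulip: no left child.
            Visit tulip.
            At tulip: go right to lily.
              lily is a leaf — visit lily.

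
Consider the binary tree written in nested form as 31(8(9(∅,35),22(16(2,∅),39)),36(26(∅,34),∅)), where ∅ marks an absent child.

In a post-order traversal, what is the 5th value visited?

39

Post-order visits the left subtree, then the right subtree, then the node.
At 31: go left to 8.
  At 8: go left to 9.
    At 9: no left child.
    At 9: go right to 35.
      35 is a leaf — visit 35.
    Visit 9.
  At 8: go right to 22.
    At 22: go left to 16.
      At 16: go left to 2.
        2 is a leaf — visit 2.
      At 16: no right child.
      Visit 16.
    At 22: go right to 39.
      39 is a leaf — visit 39.
    Visit 22.
  Visit 8.
At 31: go right to 36.
  At 36: go left to 26.
    At 26: no left child.
    At 26: go right to 34.
      34 is a leaf — visit 34.
    Visit 26.
  At 36: no right child.
  Visit 36.
Visit 31.
Full post-order sequence: 35, 9, 2, 16, 39, 22, 8, 34, 26, 36, 31.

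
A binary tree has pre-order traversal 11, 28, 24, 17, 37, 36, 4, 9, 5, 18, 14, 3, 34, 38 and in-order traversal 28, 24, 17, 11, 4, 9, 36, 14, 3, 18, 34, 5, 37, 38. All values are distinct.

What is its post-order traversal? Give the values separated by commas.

17, 24, 28, 9, 4, 3, 14, 34, 18, 5, 36, 38, 37, 11

The first element of pre-order is the root; it splits in-order into left and right subtrees.
Root 11: left subtree has 3 nodes {28, 24, 17}, right has 10 {4, 9, 36, 14, 3, 18, 34, 5, 37, 38}.
  Root 28: left subtree has 0 nodes { }, right has 2 {24, 17}.
    Root 24: left subtree has 0 nodes { }, right has 1 {17}.
  Root 37: left subtree has 8 nodes {4, 9, 36, 14, 3, 18, 34, 5}, right has 1 {38}.
    Root 36: left subtree has 2 nodes {4, 9}, right has 5 {14, 3, 18, 34, 5}.
      Root 4: left subtree has 0 nodes { }, right has 1 {9}.
      Root 5: left subtree has 4 nodes {14, 3, 18, 34}, right has 0 { }.
        Root 18: left subtree has 2 nodes {14, 3}, right has 1 {34}.
          Root 14: left subtree has 0 nodes { }, right has 1 {3}.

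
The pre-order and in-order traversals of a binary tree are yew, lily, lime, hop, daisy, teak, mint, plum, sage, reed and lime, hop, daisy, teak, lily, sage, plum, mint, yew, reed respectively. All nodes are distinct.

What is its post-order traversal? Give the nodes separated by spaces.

teak daisy hop lime sage plum mint lily reed yew

The first element of pre-order is the root; it splits in-order into left and right subtrees.
Root yew: left subtree has 8 nodes {lime, hop, daisy, teak, lily, sage, plum, mint}, right has 1 {reed}.
  Root lily: left subtree has 4 nodes {lime, hop, daisy, teak}, right has 3 {sage, plum, mint}.
    Root lime: left subtree has 0 nodes { }, right has 3 {hop, daisy, teak}.
      Root hop: left subtree has 0 nodes { }, right has 2 {daisy, teak}.
        Root daisy: left subtree has 0 nodes { }, right has 1 {teak}.
    Root mint: left subtree has 2 nodes {sage, plum}, right has 0 { }.
      Root plum: left subtree has 1 node {sage}, right has 0 { }.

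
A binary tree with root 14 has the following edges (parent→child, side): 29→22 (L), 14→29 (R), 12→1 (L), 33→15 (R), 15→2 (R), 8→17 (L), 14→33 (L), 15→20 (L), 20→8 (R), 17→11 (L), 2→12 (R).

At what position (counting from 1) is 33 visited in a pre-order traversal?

Pre-order visits the node, then its left subtree, then its right subtree.
Visit 14.
At 14: go left to 33.
  Visit 33.
  At 33: no left child.
  At 33: go right to 15.
    Visit 15.
    At 15: go left to 20.
      Visit 20.
      At 20: no left child.
      At 20: go right to 8.
        Visit 8.
        At 8: go left to 17.
          Visit 17.
          At 17: go left to 11.
            11 is a leaf — visit 11.
          At 17: no right child.
        At 8: no right child.
    At 15: go right to 2.
      Visit 2.
      At 2: no left child.
      At 2: go right to 12.
        Visit 12.
        At 12: go left to 1.
          1 is a leaf — visit 1.
        At 12: no right child.
At 14: go right to 29.
  Visit 29.
  At 29: go left to 22.
    22 is a leaf — visit 22.
  At 29: no right child.
Full pre-order sequence: 14, 33, 15, 20, 8, 17, 11, 2, 12, 1, 29, 22.

2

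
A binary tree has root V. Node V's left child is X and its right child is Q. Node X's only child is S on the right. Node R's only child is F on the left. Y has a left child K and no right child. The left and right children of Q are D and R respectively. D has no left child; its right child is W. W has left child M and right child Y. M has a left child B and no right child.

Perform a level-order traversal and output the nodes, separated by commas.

Level-order visits nodes level by level from the root, left to right within each level.
Level 0: V
Level 1: X, Q
Level 2: S, D, R
Level 3: W, F
Level 4: M, Y
Level 5: B, K

V, X, Q, S, D, R, W, F, M, Y, B, K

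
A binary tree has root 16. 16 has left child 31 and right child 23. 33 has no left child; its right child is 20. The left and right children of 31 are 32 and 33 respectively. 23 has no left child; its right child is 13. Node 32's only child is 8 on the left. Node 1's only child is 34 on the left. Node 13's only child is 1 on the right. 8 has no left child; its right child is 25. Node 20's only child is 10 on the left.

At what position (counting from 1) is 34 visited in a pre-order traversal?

12

Pre-order visits the node, then its left subtree, then its right subtree.
Visit 16.
At 16: go left to 31.
  Visit 31.
  At 31: go left to 32.
    Visit 32.
    At 32: go left to 8.
      Visit 8.
      At 8: no left child.
      At 8: go right to 25.
        25 is a leaf — visit 25.
    At 32: no right child.
  At 31: go right to 33.
    Visit 33.
    At 33: no left child.
    At 33: go right to 20.
      Visit 20.
      At 20: go left to 10.
        10 is a leaf — visit 10.
      At 20: no right child.
At 16: go right to 23.
  Visit 23.
  At 23: no left child.
  At 23: go right to 13.
    Visit 13.
    At 13: no left child.
    At 13: go right to 1.
      Visit 1.
      At 1: go left to 34.
        34 is a leaf — visit 34.
      At 1: no right child.
Full pre-order sequence: 16, 31, 32, 8, 25, 33, 20, 10, 23, 13, 1, 34.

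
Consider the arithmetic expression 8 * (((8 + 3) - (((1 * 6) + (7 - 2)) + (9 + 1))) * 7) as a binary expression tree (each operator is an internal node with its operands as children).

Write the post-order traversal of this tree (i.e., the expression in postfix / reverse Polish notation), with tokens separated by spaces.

8 8 3 + 1 6 * 7 2 - + 9 1 + + - 7 * *

Post-order on an expression tree gives postfix notation: for each operator, emit left operand, right operand, then the operator.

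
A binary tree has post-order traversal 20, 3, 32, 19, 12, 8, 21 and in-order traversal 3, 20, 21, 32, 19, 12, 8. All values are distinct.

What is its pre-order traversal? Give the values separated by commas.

The last element of post-order is the root; it splits in-order into left and right subtrees.
Root 21: left subtree has 2 nodes {3, 20}, right has 4 {32, 19, 12, 8}.
  Root 3: left subtree has 0 nodes { }, right has 1 {20}.
  Root 8: left subtree has 3 nodes {32, 19, 12}, right has 0 { }.
    Root 12: left subtree has 2 nodes {32, 19}, right has 0 { }.
      Root 19: left subtree has 1 node {32}, right has 0 { }.

21, 3, 20, 8, 12, 19, 32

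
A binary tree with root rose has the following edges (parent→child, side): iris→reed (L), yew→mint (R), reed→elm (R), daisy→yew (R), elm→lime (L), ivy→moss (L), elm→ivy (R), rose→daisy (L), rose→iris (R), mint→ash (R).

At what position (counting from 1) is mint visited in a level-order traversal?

Level-order visits nodes level by level from the root, left to right within each level.
Level 0: rose
Level 1: daisy, iris
Level 2: yew, reed
Level 3: mint, elm
Level 4: ash, lime, ivy
Level 5: moss
Full level-order sequence: rose, daisy, iris, yew, reed, mint, elm, ash, lime, ivy, moss.

6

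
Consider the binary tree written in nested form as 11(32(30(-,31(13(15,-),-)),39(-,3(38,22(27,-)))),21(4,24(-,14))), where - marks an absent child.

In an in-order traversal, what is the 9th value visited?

In-order visits the left subtree, then the node, then the right subtree.
At 11: go left to 32.
  At 32: go left to 30.
    At 30: no left child.
    Visit 30.
    At 30: go right to 31.
      At 31: go left to 13.
        At 13: go left to 15.
          15 is a leaf — visit 15.
        Visit 13.
        At 13: no right child.
      Visit 31.
      At 31: no right child.
  Visit 32.
  At 32: go right to 39.
    At 39: no left child.
    Visit 39.
    At 39: go right to 3.
      At 3: go left to 38.
        38 is a leaf — visit 38.
      Visit 3.
      At 3: go right to 22.
        At 22: go left to 27.
          27 is a leaf — visit 27.
        Visit 22.
        At 22: no right child.
Visit 11.
At 11: go right to 21.
  At 21: go left to 4.
    4 is a leaf — visit 4.
  Visit 21.
  At 21: go right to 24.
    At 24: no left child.
    Visit 24.
    At 24: go right to 14.
      14 is a leaf — visit 14.
Full in-order sequence: 30, 15, 13, 31, 32, 39, 38, 3, 27, 22, 11, 4, 21, 24, 14.

27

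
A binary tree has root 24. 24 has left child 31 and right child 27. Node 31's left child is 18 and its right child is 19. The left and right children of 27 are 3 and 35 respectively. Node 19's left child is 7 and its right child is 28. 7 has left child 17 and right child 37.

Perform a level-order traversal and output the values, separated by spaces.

Level-order visits nodes level by level from the root, left to right within each level.
Level 0: 24
Level 1: 31, 27
Level 2: 18, 19, 3, 35
Level 3: 7, 28
Level 4: 17, 37

24 31 27 18 19 3 35 7 28 17 37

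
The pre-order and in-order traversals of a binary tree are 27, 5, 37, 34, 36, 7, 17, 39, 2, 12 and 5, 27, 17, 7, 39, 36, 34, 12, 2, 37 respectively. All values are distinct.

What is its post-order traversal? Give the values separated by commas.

The first element of pre-order is the root; it splits in-order into left and right subtrees.
Root 27: left subtree has 1 node {5}, right has 8 {17, 7, 39, 36, 34, 12, 2, 37}.
  Root 37: left subtree has 7 nodes {17, 7, 39, 36, 34, 12, 2}, right has 0 { }.
    Root 34: left subtree has 4 nodes {17, 7, 39, 36}, right has 2 {12, 2}.
      Root 36: left subtree has 3 nodes {17, 7, 39}, right has 0 { }.
        Root 7: left subtree has 1 node {17}, right has 1 {39}.
      Root 2: left subtree has 1 node {12}, right has 0 { }.

5, 17, 39, 7, 36, 12, 2, 34, 37, 27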